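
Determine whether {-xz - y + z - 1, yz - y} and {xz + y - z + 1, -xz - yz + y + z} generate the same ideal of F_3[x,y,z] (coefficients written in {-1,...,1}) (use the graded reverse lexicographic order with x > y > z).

No, the ideals differ.

Equality of ideals is decidable: compute both reduced Gröbner bases (unique for the ordering) and check whether they agree.
Buchberger on the first generating set:
f_1 = -xz - y + z - 1, LT = xz.
f_2 = yz - y, LT = yz.

S(f_1,f_2): lcm = xyz. S = xy + y^{2} - yz + y.
  leading term xy: no divisor's leading term divides it; move xy to the remainder.
  leading term y^{2}: no divisor's leading term divides it; move y^{2} to the remainder.
  leading term yz: subtract (-1)·f_2 from -yz + y → 0
  remainder xy + y^{2} ≠ 0; add g_3 = xy + y^{2} to the basis.

The other S-polynomials (S(f_1,g_3), S(f_2,g_3)) all reduce to 0 modulo the current basis, so we have a Gröbner basis.
Inter-reduce: drop elements whose leading term is divisible by another's, tail-reduce, and make monic.
Reduced Gröbner basis: {xy + y^{2}, xz + y - z + 1, yz - y}.

Buchberger on the second generating set:
h_1 = xz + y - z + 1, LT = xz.
h_2 = -xz - yz + y + z, LT = xz.

S(h_1,h_2): lcm = xz. S = -yz - y + 1.
  leading term yz: no divisor's leading term divides it; move -yz to the remainder.
  leading term y: no divisor's leading term divides it; move -y to the remainder.
  leading term 1: no divisor's leading term divides it; move 1 to the remainder.
  remainder -yz - y + 1 ≠ 0; add k_3 = -yz - y + 1 to the basis.

S(h_1,k_3): lcm = xyz. S = -xy + y^{2} - yz + x + y.
  leading term xy: no divisor's leading term divides it; move -xy to the remainder.
  leading term y^{2}: no divisor's leading term divides it; move y^{2} to the remainder.
  leading term yz: subtract (1)·k_3 from -yz + x + y → x - y - 1
  leading term x: no divisor's leading term divides it; move x to the remainder.
  leading term y: no divisor's leading term divides it; move -y to the remainder.
  leading term 1: no divisor's leading term divides it; move -1 to the remainder.
  remainder -xy + y^{2} + x - y - 1 ≠ 0; add k_4 = -xy + y^{2} + x - y - 1 to the basis.

The other S-polynomials (S(h_2,k_3), S(h_1,k_4), S(h_2,k_4), S(k_3,k_4)) all reduce to 0 modulo the current basis, so we have a Gröbner basis.
Inter-reduce: drop elements whose leading term is divisible by another's, tail-reduce, and make monic.
Reduced Gröbner basis: {xy - y^{2} - x + y + 1, xz + y - z + 1, yz + y - 1}.

These differ, so the ideals are not equal.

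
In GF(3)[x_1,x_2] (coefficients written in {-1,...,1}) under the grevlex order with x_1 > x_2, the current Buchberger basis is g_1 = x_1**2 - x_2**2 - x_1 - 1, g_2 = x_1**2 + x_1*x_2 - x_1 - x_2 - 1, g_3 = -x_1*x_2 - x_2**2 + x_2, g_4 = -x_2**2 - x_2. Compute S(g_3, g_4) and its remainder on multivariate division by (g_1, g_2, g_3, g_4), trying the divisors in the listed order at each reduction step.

S(g_3, g_4) = x_2**3 - x_1*x_2 - x_2**2; remainder on division = 0.

lcm(LM(g_3), LM(g_4)) = x_1*x_2**2.
S = (lcm/LT(g_3))·g_3 − (lcm/LT(g_4))·g_4 = x_2**3 - x_1*x_2 - x_2**2.
Reduce S modulo (g_1, g_2, g_3, g_4) in that order:
  leading term x_2**3: subtract (-x_2)·g_4 from x_2**3 - x_1*x_2 - x_2**2 → -x_1*x_2 + x_2**2
  leading term x_1*x_2: subtract (1)·g_3 from -x_1*x_2 + x_2**2 → -x_2**2 - x_2
  leading term x_2**2: subtract (1)·g_4 from -x_2**2 - x_2 → 0
The remainder is 0, so this S-polynomial contributes no new basis element.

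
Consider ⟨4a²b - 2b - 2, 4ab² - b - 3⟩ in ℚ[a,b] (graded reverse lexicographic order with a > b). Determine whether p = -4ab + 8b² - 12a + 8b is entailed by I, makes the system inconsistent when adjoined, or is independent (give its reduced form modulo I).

First compute the reduced Gröbner basis of I by Buchberger's algorithm.
f_1 = 4a²b - 2b - 2, LT = a²b.
f_2 = 4ab² - b - 3, LT = ab².

S(f_1,f_2): lcm = a²b². S = ¼ab - ½b² + ¾a - ½b.
  leading term ab: no divisor's leading term divides it; move ¼ab to the remainder.
  leading term b²: no divisor's leading term divides it; move -½b² to the remainder.
  leading term a: no divisor's leading term divides it; move ¾a to the remainder.
  leading term b: no divisor's leading term divides it; move -½b to the remainder.
  remainder ¼ab - ½b² + ¾a - ½b ≠ 0; add h_3 = ¼ab - ½b² + ¾a - ½b to the basis.

S(f_1,h_3): lcm = a²b. S = 2ab² - 3a² + 2ab - ½b - ½.
  leading term ab²: subtract (½)·f_2 from 2ab² - 3a² + 2ab - ½b - ½ → -3a² + 2ab + 1
  leading term a²: no divisor's leading term divides it; move -3a² to the remainder.
  leading term ab: subtract (8)·h_3 from 2ab + 1 → 4b² - 6a + 4b + 1
  leading term b²: no divisor's leading term divides it; move 4b² to the remainder.
  leading term a: no divisor's leading term divides it; move -6a to the remainder.
  leading term b: no divisor's leading term divides it; move 4b to the remainder.
  leading term 1: no divisor's leading term divides it; move 1 to the remainder.
  remainder -3a² + 4b² - 6a + 4b + 1 ≠ 0; add h_4 = -3a² + 4b² - 6a + 4b + 1 to the basis.

S(f_2,h_3): lcm = ab². S = 2b³ - 3ab + 2b² - ¼b - ¾.
  leading term b³: no divisor's leading term divides it; move 2b³ to the remainder.
  leading term ab: subtract (-12)·h_3 from -3ab + 2b² - ¼b - ¾ → -4b² + 9a - 25/4b - ¾
  leading term b²: no divisor's leading term divides it; move -4b² to the remainder.
  leading term a: no divisor's leading term divides it; move 9a to the remainder.
  leading term b: no divisor's leading term divides it; move -25/4b to the remainder.
  leading term 1: no divisor's leading term divides it; move -¾ to the remainder.
  remainder 2b³ - 4b² + 9a - 25/4b - ¾ ≠ 0; add h_5 = 2b³ - 4b² + 9a - 25/4b - ¾ to the basis.

The other S-polynomials (S(f_1,h_4), S(f_2,h_4), S(h_3,h_4), S(f_1,h_5), S(f_2,h_5), S(h_3,h_5), S(h_4,h_5)) all reduce to 0 modulo the current basis, so we have a Gröbner basis.
Inter-reduce: drop elements whose leading term is divisible by another's, tail-reduce, and make monic.
Reduced Gröbner basis: {b³ - 2b² + 9/2a - 25/8b - ⅜, a² - 4/3b² + 2a - 4/3b - ⅓, ab - 2b² + 3a - 2b}.
Label its elements g_1 = b³ - 2b² + 9/2a - 25/8b - ⅜, g_2 = a² - 4/3b² + 2a - 4/3b - ⅓, g_3 = ab - 2b² + 3a - 2b.

Reduce p = -4ab + 8b² - 12a + 8b modulo G:
  leading term ab: subtract (-4)·g_3 from -4ab + 8b² - 12a + 8b → 0
  normal form = 0.
Since the normal form is 0, p ∈ I.

-4ab + 8b² - 12a + 8b lies in I (it reduces to 0).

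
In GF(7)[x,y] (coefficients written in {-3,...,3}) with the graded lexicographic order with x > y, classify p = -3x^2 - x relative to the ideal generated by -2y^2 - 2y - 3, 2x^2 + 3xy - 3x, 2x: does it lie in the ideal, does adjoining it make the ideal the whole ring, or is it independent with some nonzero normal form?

-3x^2 - x lies in I (it reduces to 0).

First compute the reduced Gröbner basis of I by Buchberger's algorithm.
f_1 = -2y^2 - 2y - 3, LT = y^2.
f_2 = 2x^2 + 3xy - 3x, LT = x^2.
f_3 = 2x, LT = x.

The S-polynomials (S(f_1,f_2), S(f_1,f_3), S(f_2,f_3)) all reduce to 0 modulo the current basis, so we have a Gröbner basis.
Inter-reduce: drop elements whose leading term is divisible by another's, tail-reduce, and make monic.
Reduced Gröbner basis: {y^2 + y - 2, x}.
Label its elements g_1 = y^2 + y - 2, g_2 = x.

Reduce p = -3x^2 - x modulo G:
  leading term x^2: subtract (-3x)·g_2 from -3x^2 - x → -x
  leading term x: subtract (-1)·g_2 from -x → 0
  normal form = 0.
Since the normal form is 0, p ∈ I.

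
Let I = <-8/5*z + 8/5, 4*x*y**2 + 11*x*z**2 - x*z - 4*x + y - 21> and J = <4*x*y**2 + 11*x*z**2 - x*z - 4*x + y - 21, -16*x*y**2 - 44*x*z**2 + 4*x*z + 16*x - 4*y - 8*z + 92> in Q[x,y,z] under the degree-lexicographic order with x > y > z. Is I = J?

For a fixed monomial order, each ideal has a unique reduced Gröbner basis; comparing bases decides equality.
Buchberger on the first generating set:
f_1 = -8/5*z + 8/5, LT = z.
f_2 = 4*x*y**2 + 11*x*z**2 - x*z - 4*x + y - 21, LT = x*y**2.

The S-polynomials (S(f_1,f_2)) all reduce to 0 modulo the current basis, so we have a Gröbner basis.
Inter-reduce: drop elements whose leading term is divisible by another's, tail-reduce, and make monic.
Reduced Gröbner basis: {x*y**2 + 3/2*x + 1/4*y - 21/4, z - 1}.

Buchberger on the second generating set:
h_1 = 4*x*y**2 + 11*x*z**2 - x*z - 4*x + y - 21, LT = x*y**2.
h_2 = -16*x*y**2 - 44*x*z**2 + 4*x*z + 16*x - 4*y - 8*z + 92, LT = x*y**2.

S(h_1,h_2): lcm = x*y**2. S = -1/2*z + 1/2.
  leading term z: no divisor's leading term divides it; move -1/2*z to the remainder.
  leading term 1: no divisor's leading term divides it; move 1/2 to the remainder.
  remainder -1/2*z + 1/2 ≠ 0; add k_3 = -1/2*z + 1/2 to the basis.

The other S-polynomials (S(h_1,k_3), S(h_2,k_3)) all reduce to 0 modulo the current basis, so we have a Gröbner basis.
Inter-reduce: drop elements whose leading term is divisible by another's, tail-reduce, and make monic.
Reduced Gröbner basis: {x*y**2 + 3/2*x + 1/4*y - 21/4, z - 1}.

The two bases agree; hence the ideals are identical.

Yes, the ideals are equal.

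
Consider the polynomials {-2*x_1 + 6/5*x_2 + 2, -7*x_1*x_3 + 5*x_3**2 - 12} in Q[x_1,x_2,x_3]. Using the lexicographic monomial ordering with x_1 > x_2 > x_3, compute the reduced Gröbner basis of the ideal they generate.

f_1 = -2*x_1 + 6/5*x_2 + 2, LT = x_1.
f_2 = -7*x_1*x_3 + 5*x_3**2 - 12, LT = x_1*x_3.

S(f_1,f_2): lcm = x_1*x_3. S = -3/5*x_2*x_3 + 5/7*x_3**2 - x_3 - 12/7.
  reduce S modulo (f_1, f_2):
  remainder -3/5*x_2*x_3 + 5/7*x_3**2 - x_3 - 12/7 ≠ 0; add g_3 = -3/5*x_2*x_3 + 5/7*x_3**2 - x_3 - 12/7 to the basis.

The other S-polynomials (S(f_1,g_3), S(f_2,g_3)) all reduce to 0 modulo the current basis, so we have a Gröbner basis.
Inter-reduce: drop elements whose leading term is divisible by another's, tail-reduce, and make monic.

G = {x_1 - 3/5*x_2 - 1, x_2*x_3 - 25/21*x_3**2 + 5/3*x_3 + 20/7}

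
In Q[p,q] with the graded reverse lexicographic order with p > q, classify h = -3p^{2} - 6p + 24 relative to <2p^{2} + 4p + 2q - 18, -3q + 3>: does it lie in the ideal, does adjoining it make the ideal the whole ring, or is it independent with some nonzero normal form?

-3p^{2} - 6p + 24 lies in I (it reduces to 0).

First compute the reduced Gröbner basis of I by Buchberger's algorithm.
f_1 = 2p^{2} + 4p + 2q - 18, LT = p^{2}.
f_2 = -3q + 3, LT = q.

The S-polynomials (S(f_1,f_2)) all reduce to 0 modulo the current basis, so we have a Gröbner basis.
Inter-reduce: drop elements whose leading term is divisible by another's, tail-reduce, and make monic.
Reduced Gröbner basis: {p^{2} + 2p - 8, q - 1}.
Label its elements g_1 = p^{2} + 2p - 8, g_2 = q - 1.

Reduce h = -3p^{2} - 6p + 24 modulo G:
  leading term p^{2}: subtract (-3)·g_1 from -3p^{2} - 6p + 24 → 0
  normal form = 0.
Since the normal form is 0, h ∈ I.

Ideal membership is decidable via reduction modulo a Gröbner basis.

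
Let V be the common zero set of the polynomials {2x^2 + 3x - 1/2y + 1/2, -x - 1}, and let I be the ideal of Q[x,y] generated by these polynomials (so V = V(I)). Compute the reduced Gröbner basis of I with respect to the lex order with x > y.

f_1 = 2x^2 + 3x - 1/2y + 1/2, LT = x^2.
f_2 = -x - 1, LT = x.

S(f_1,f_2): lcm = x^2. S = 1/2x - 1/4y + 1/4.
  leading term x: subtract (-1/2)·f_2 from 1/2x - 1/4y + 1/4 → -1/4y - 1/4
  leading term y: no divisor's leading term divides it; move -1/4y to the remainder.
  leading term 1: no divisor's leading term divides it; move -1/4 to the remainder.
  remainder -1/4y - 1/4 ≠ 0; add g_3 = -1/4y - 1/4 to the basis.

S(f_1,g_3): leading monomials are coprime, so the S-polynomial reduces to 0 (Buchberger's first criterion).
S(f_2,g_3): leading monomials are coprime, so the S-polynomial reduces to 0 (Buchberger's first criterion).
Every S-polynomial of the final basis reduces to 0, so we have a Gröbner basis.
Inter-reduce: drop elements whose leading term is divisible by another's, tail-reduce, and make monic.

G = {x + 1, y + 1}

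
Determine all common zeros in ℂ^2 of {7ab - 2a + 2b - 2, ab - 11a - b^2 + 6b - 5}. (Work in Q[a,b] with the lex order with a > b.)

{(0, 1), (-13/30 - sqrt(1561)/210, 5/2 - sqrt(1561)/14), (-13/30 + sqrt(1561)/210, 5/2 + sqrt(1561)/14)}

Compute a lex Gröbner basis by Buchberger's algorithm.
f_1 = 7ab - 2a + 2b - 2, LT = ab.
f_2 = ab - 11a - b^2 + 6b - 5, LT = ab.

S(f_1,f_2): lcm = ab. S = 75/7a + b^2 - 40/7b + 33/7.
  leading term a: no divisor's leading term divides it; move 75/7a to the remainder.
  leading term b^2: no divisor's leading term divides it; move b^2 to the remainder.
  leading term b: no divisor's leading term divides it; move -40/7b to the remainder.
  leading term 1: no divisor's leading term divides it; move 33/7 to the remainder.
  remainder 75/7a + b^2 - 40/7b + 33/7 ≠ 0; add h_3 = 75/7a + b^2 - 40/7b + 33/7 to the basis.

S(f_1,h_3): lcm = ab. S = -2/7a - 7/75b^3 + 8/15b^2 - 27/175b - 2/7.
  leading term a: subtract (-2/75)·h_3 from -2/7a - 7/75b^3 + 8/15b^2 - 27/175b - 2/7 → -7/75b^3 + 14/25b^2 - 23/75b - 4/25
  leading term b^3: no divisor's leading term divides it; move -7/75b^3 to the remainder.
  leading term b^2: no divisor's leading term divides it; move 14/25b^2 to the remainder.
  leading term b: no divisor's leading term divides it; move -23/75b to the remainder.
  leading term 1: no divisor's leading term divides it; move -4/25 to the remainder.
  remainder -7/75b^3 + 14/25b^2 - 23/75b - 4/25 ≠ 0; add h_4 = -7/75b^3 + 14/25b^2 - 23/75b - 4/25 to the basis.

The other S-polynomials (S(f_2,h_3), S(f_1,h_4), S(f_2,h_4), S(h_3,h_4)) all reduce to 0 modulo the current basis, so we have a Gröbner basis.
Inter-reduce: drop elements whose leading term is divisible by another's, tail-reduce, and make monic.
Reduced Gröbner basis: {a + 7/75b^2 - 8/15b + 11/25, b^3 - 6b^2 + 23/7b + 12/7}.

The lex basis is triangular: the last element involves only b. Solving b^3 - 6b^2 + 23/7b + 12/7 = 0 gives b ∈ {1, 5/2 - sqrt(1561)/14, 5/2 + sqrt(1561)/14}; substituting each value into the earlier elements determines the remaining variables.
  b = 1: the earlier basis element becomes a = 0, giving a = 0 — point (0, 1).
  b = 5/2 - sqrt(1561)/14: the earlier basis element becomes a + sqrt(1561)/210 + 13/30 = 0, giving a = -13/30 - sqrt(1561)/210 — point (-13/30 - sqrt(1561)/210, 5/2 - sqrt(1561)/14).
  b = 5/2 + sqrt(1561)/14: the earlier basis element becomes a - sqrt(1561)/210 + 13/30 = 0, giving a = -13/30 + sqrt(1561)/210 — point (-13/30 + sqrt(1561)/210, 5/2 + sqrt(1561)/14).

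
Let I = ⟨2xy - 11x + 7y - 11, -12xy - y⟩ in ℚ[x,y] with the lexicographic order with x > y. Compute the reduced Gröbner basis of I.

This is the nonlinear analogue of row-reducing a linear system.

f_1 = 2xy - 11x + 7y - 11, LT = xy.
f_2 = -12xy - y, LT = xy.

S(f_1,f_2): lcm = xy. S = -11/2x + 41/12y - 11/2.
  leading term x: no divisor's leading term divides it; move -11/2x to the remainder.
  leading term y: no divisor's leading term divides it; move 41/12y to the remainder.
  leading term 1: no divisor's leading term divides it; move -11/2 to the remainder.
  remainder -11/2x + 41/12y - 11/2 ≠ 0; add g_3 = -11/2x + 41/12y - 11/2 to the basis.

S(f_1,g_3): lcm = xy. S = -11/2x + 41/66y² + 5/2y - 11/2.
  leading term x: subtract (1)·g_3 from -11/2x + 41/66y² + 5/2y - 11/2 → 41/66y² - 11/12y
  leading term y²: no divisor's leading term divides it; move 41/66y² to the remainder.
  leading term y: no divisor's leading term divides it; move -11/12y to the remainder.
  remainder 41/66y² - 11/12y ≠ 0; add g_4 = 41/66y² - 11/12y to the basis.

The other S-polynomials (S(f_2,g_3), S(f_1,g_4), S(f_2,g_4), S(g_3,g_4)) all reduce to 0 modulo the current basis, so we have a Gröbner basis.
Inter-reduce: drop elements whose leading term is divisible by another's, tail-reduce, and make monic.

G = {x - 41/66y + 1, y² - 121/82y}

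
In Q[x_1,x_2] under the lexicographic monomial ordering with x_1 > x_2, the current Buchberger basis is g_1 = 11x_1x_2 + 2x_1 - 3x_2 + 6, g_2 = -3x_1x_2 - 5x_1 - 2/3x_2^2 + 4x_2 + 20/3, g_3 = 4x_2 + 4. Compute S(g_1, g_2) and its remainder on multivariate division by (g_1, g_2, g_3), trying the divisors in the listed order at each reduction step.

lcm(LM(g_1), LM(g_2)) = x_1x_2.
S = (lcm/LT(g_1))·g_1 − (lcm/LT(g_2))·g_2 = -49/33x_1 - 2/9x_2^2 + 35/33x_2 + 274/99.
Reduce S modulo (g_1, g_2, g_3) in that order:
  leading term x_1: no divisor's leading term divides it; move -49/33x_1 to the remainder.
  leading term x_2^2: subtract (-1/18x_2)·g_3 from -2/9x_2^2 + 35/33x_2 + 274/99 → 127/99x_2 + 274/99
  leading term x_2: subtract (127/396)·g_3 from 127/99x_2 + 274/99 → 49/33
  leading term 1: no divisor's leading term divides it; move 49/33 to the remainder.
The remainder -49/33x_1 + 49/33 is nonzero, so it would be added as the next basis element.

S(g_1, g_2) = -49/33x_1 - 2/9x_2^2 + 35/33x_2 + 274/99; remainder on division = -49/33x_1 + 49/33.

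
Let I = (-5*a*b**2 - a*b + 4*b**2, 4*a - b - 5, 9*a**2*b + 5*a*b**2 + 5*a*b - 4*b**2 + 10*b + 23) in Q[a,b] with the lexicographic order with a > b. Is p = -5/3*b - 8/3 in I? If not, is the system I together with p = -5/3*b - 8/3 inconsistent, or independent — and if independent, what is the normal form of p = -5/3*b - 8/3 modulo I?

First compute the reduced Gröbner basis of I by Buchberger's algorithm.
f_1 = -5*a*b**2 - a*b + 4*b**2, LT = a*b**2.
f_2 = 4*a - b - 5, LT = a.
f_3 = 9*a**2*b + 5*a*b**2 + 5*a*b - 4*b**2 + 10*b + 23, LT = a**2*b.

S(f_1,f_2): lcm = a*b**2. S = 1/5*a*b + 1/4*b**3 + 9/20*b**2.
  leading term a*b: subtract (1/20*b)·f_2 from 1/5*a*b + 1/4*b**3 + 9/20*b**2 → 1/4*b**3 + 1/2*b**2 + 1/4*b
  leading term b**3: no divisor's leading term divides it; move 1/4*b**3 to the remainder.
  leading term b**2: no divisor's leading term divides it; move 1/2*b**2 to the remainder.
  leading term b: no divisor's leading term divides it; move 1/4*b to the remainder.
  remainder 1/4*b**3 + 1/2*b**2 + 1/4*b ≠ 0; add h_4 = 1/4*b**3 + 1/2*b**2 + 1/4*b to the basis.

S(f_1,f_3): lcm = a**2*b**2. S = 1/5*a**2*b - 5/9*a*b**3 - 61/45*a*b**2 + 4/9*b**3 - 10/9*b**2 - 23/9*b.
  leading term a**2*b: subtract (1/20*a*b)·f_2 from 1/5*a**2*b - 5/9*a*b**3 - 61/45*a*b**2 + 4/9*b**3 - 10/9*b**2 - 23/9*b → -5/9*a*b**3 - 47/36*a*b**2 + 1/4*a*b + 4/9*b**3 - 10/9*b**2 - 23/9*b
  leading term a*b**3: subtract (1/9*b)·f_1 from -5/9*a*b**3 - 47/36*a*b**2 + 1/4*a*b + 4/9*b**3 - 10/9*b**2 - 23/9*b → -43/36*a*b**2 + 1/4*a*b - 10/9*b**2 - 23/9*b
  leading term a*b**2: subtract (43/180)·f_1 from -43/36*a*b**2 + 1/4*a*b - 10/9*b**2 - 23/9*b → 22/45*a*b - 31/15*b**2 - 23/9*b
  leading term a*b: subtract (11/90*b)·f_2 from 22/45*a*b - 31/15*b**2 - 23/9*b → -35/18*b**2 - 35/18*b
  leading term b**2: no divisor's leading term divides it; move -35/18*b**2 to the remainder.
  leading term b: no divisor's leading term divides it; move -35/18*b to the remainder.
  remainder -35/18*b**2 - 35/18*b ≠ 0; add h_5 = -35/18*b**2 - 35/18*b to the basis.

S(f_2,f_3): lcm = a**2*b. S = -29/36*a*b**2 - 65/36*a*b + 4/9*b**2 - 10/9*b - 23/9.
  leading term a*b**2: subtract (29/180)·f_1 from -29/36*a*b**2 - 65/36*a*b + 4/9*b**2 - 10/9*b - 23/9 → -74/45*a*b - 1/5*b**2 - 10/9*b - 23/9
  leading term a*b: subtract (-37/90*b)·f_2 from -74/45*a*b - 1/5*b**2 - 10/9*b - 23/9 → -11/18*b**2 - 19/6*b - 23/9
  leading term b**2: subtract (11/35)·h_5 from -11/18*b**2 - 19/6*b - 23/9 → -23/9*b - 23/9
  leading term b: no divisor's leading term divides it; move -23/9*b to the remainder.
  leading term 1: no divisor's leading term divides it; move -23/9 to the remainder.
  remainder -23/9*b - 23/9 ≠ 0; add h_6 = -23/9*b - 23/9 to the basis.

S(f_1,h_4): lcm = a*b**3. S = -9/5*a*b**2 - a*b - 4/5*b**3.
  leading term a*b**2: subtract (9/25)·f_1 from -9/5*a*b**2 - a*b - 4/5*b**3 → -16/25*a*b - 4/5*b**3 - 36/25*b**2
  leading term a*b: subtract (-4/25*b)·f_2 from -16/25*a*b - 4/5*b**3 - 36/25*b**2 → -4/5*b**3 - 8/5*b**2 - 4/5*b
  leading term b**3: subtract (-16/5)·h_4 from -4/5*b**3 - 8/5*b**2 - 4/5*b → 0
  remainder 0.

S(f_2,h_4): leading monomials are coprime, so the S-polynomial reduces to 0 (Buchberger's first criterion).
S(f_3,h_4): lcm = a**2*b**3. S = -2*a**2*b**2 - a**2*b + 5/9*a*b**4 + 5/9*a*b**3 - 4/9*b**4 + 10/9*b**3 + 23/9*b**2.
  leading term a**2*b**2: subtract (2/5*a)·f_1 from -2*a**2*b**2 - a**2*b + 5/9*a*b**4 + 5/9*a*b**3 - 4/9*b**4 + 10/9*b**3 + 23/9*b**2 → -3/5*a**2*b + 5/9*a*b**4 + 5/9*a*b**3 - 8/5*a*b**2 - 4/9*b**4 + 10/9*b**3 + 23/9*b**2
  leading term a**2*b: subtract (-3/20*a*b)·f_2 from -3/5*a**2*b + 5/9*a*b**4 + 5/9*a*b**3 - 8/5*a*b**2 - 4/9*b**4 + 10/9*b**3 + 23/9*b**2 → 5/9*a*b**4 + 5/9*a*b**3 - 7/4*a*b**2 - 3/4*a*b - 4/9*b**4 + 10/9*b**3 + 23/9*b**2
  leading term a*b**4: subtract (-1/9*b**2)·f_1 from 5/9*a*b**4 + 5/9*a*b**3 - 7/4*a*b**2 - 3/4*a*b - 4/9*b**4 + 10/9*b**3 + 23/9*b**2 → 4/9*a*b**3 - 7/4*a*b**2 - 3/4*a*b + 10/9*b**3 + 23/9*b**2
  leading term a*b**3: subtract (-4/45*b)·f_1 from 4/9*a*b**3 - 7/4*a*b**2 - 3/4*a*b + 10/9*b**3 + 23/9*b**2 → -331/180*a*b**2 - 3/4*a*b + 22/15*b**3 + 23/9*b**2
  leading term a*b**2: subtract (331/900)·f_1 from -331/180*a*b**2 - 3/4*a*b + 22/15*b**3 + 23/9*b**2 → -86/225*a*b + 22/15*b**3 + 244/225*b**2
  leading term a*b: subtract (-43/450*b)·f_2 from -86/225*a*b + 22/15*b**3 + 244/225*b**2 → 22/15*b**3 + 89/90*b**2 - 43/90*b
  leading term b**3: subtract (88/15)·h_4 from 22/15*b**3 + 89/90*b**2 - 43/90*b → -35/18*b**2 - 35/18*b
  leading term b**2: subtract (1)·h_5 from -35/18*b**2 - 35/18*b → 0
  remainder 0.

S(f_1,h_5): lcm = a*b**2. S = -4/5*a*b - 4/5*b**2.
  leading term a*b: subtract (-1/5*b)·f_2 from -4/5*a*b - 4/5*b**2 → -b**2 - b
  leading term b**2: subtract (18/35)·h_5 from -b**2 - b → 0
  remainder 0.

S(f_2,h_5): leading monomials are coprime, so the S-polynomial reduces to 0 (Buchberger's first criterion).
S(f_3,h_5): lcm = a**2*b**2. S = -a**2*b + 5/9*a*b**3 + 5/9*a*b**2 - 4/9*b**3 + 10/9*b**2 + 23/9*b.
  leading term a**2*b: subtract (-1/4*a*b)·f_2 from -a**2*b + 5/9*a*b**3 + 5/9*a*b**2 - 4/9*b**3 + 10/9*b**2 + 23/9*b → 5/9*a*b**3 + 11/36*a*b**2 - 5/4*a*b - 4/9*b**3 + 10/9*b**2 + 23/9*b
  leading term a*b**3: subtract (-1/9*b)·f_1 from 5/9*a*b**3 + 11/36*a*b**2 - 5/4*a*b - 4/9*b**3 + 10/9*b**2 + 23/9*b → 7/36*a*b**2 - 5/4*a*b + 10/9*b**2 + 23/9*b
  leading term a*b**2: subtract (-7/180)·f_1 from 7/36*a*b**2 - 5/4*a*b + 10/9*b**2 + 23/9*b → -58/45*a*b + 19/15*b**2 + 23/9*b
  leading term a*b: subtract (-29/90*b)·f_2 from -58/45*a*b + 19/15*b**2 + 23/9*b → 17/18*b**2 + 17/18*b
  leading term b**2: subtract (-17/35)·h_5 from 17/18*b**2 + 17/18*b → 0
  remainder 0.

S(h_4,h_5): lcm = b**3. S = b**2 + b.
  leading term b**2: subtract (-18/35)·h_5 from b**2 + b → 0
  remainder 0.

S(f_1,h_6): lcm = a*b**2. S = -4/5*a*b - 4/5*b**2.
  leading term a*b: subtract (-1/5*b)·f_2 from -4/5*a*b - 4/5*b**2 → -b**2 - b
  leading term b**2: subtract (18/35)·h_5 from -b**2 - b → 0
  remainder 0.

S(f_2,h_6): leading monomials are coprime, so the S-polynomial reduces to 0 (Buchberger's first criterion).
S(f_3,h_6): lcm = a**2*b. S = -a**2 + 5/9*a*b**2 + 5/9*a*b - 4/9*b**2 + 10/9*b + 23/9.
  leading term a**2: subtract (-1/4*a)·f_2 from -a**2 + 5/9*a*b**2 + 5/9*a*b - 4/9*b**2 + 10/9*b + 23/9 → 5/9*a*b**2 + 11/36*a*b - 5/4*a - 4/9*b**2 + 10/9*b + 23/9
  leading term a*b**2: subtract (-1/9)·f_1 from 5/9*a*b**2 + 11/36*a*b - 5/4*a - 4/9*b**2 + 10/9*b + 23/9 → 7/36*a*b - 5/4*a + 10/9*b + 23/9
  leading term a*b: subtract (7/144*b)·f_2 from 7/36*a*b - 5/4*a + 10/9*b + 23/9 → -5/4*a + 7/144*b**2 + 65/48*b + 23/9
  leading term a: subtract (-5/16)·f_2 from -5/4*a + 7/144*b**2 + 65/48*b + 23/9 → 7/144*b**2 + 25/24*b + 143/144
  leading term b**2: subtract (-1/40)·h_5 from 7/144*b**2 + 25/24*b + 143/144 → 143/144*b + 143/144
  leading term b: subtract (-143/368)·h_6 from 143/144*b + 143/144 → 0
  remainder 0.

S(h_4,h_6): lcm = b**3. S = b**2 + b.
  leading term b**2: subtract (-18/35)·h_5 from b**2 + b → 0
  remainder 0.

S(h_5,h_6): lcm = b**2. S = 0.
  remainder 0.

Every S-polynomial of the final basis reduces to 0, so we have a Gröbner basis.
Inter-reduce: drop elements whose leading term is divisible by another's, tail-reduce, and make monic.
Reduced Gröbner basis: {a - 1, b + 1}.
Label its elements g_1 = a - 1, g_2 = b + 1.

Reduce p = -5/3*b - 8/3 modulo G:
  leading term b: subtract (-5/3)·g_2 from -5/3*b - 8/3 → -1
  leading term 1: no divisor's leading term divides it; move -1 to the remainder.
  normal form = -1.
The normal form is nonzero, so p ∉ I. Since p minus its normal form lies in I, I + (p) = I + (r) where r = -1; decide whether this ideal is the whole ring.
Here r = -1 is a nonzero constant, hence a unit: 1 ∈ I + (p), the Gröbner basis of I + (p) is {1}, and the enlarged system has no common solution — adjoining p is inconsistent.

Adjoining -5/3*b - 8/3 makes the ideal the whole ring: the system is inconsistent.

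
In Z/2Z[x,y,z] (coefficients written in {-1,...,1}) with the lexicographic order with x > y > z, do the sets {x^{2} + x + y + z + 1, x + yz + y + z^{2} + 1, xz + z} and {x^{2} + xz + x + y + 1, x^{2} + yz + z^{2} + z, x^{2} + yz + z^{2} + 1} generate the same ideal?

Two ideals are equal iff their reduced Gröbner bases coincide (the reduced basis is unique for a fixed ordering).
Buchberger on the first generating set:
f_1 = x^{2} + x + y + z + 1, LT = x^{2}.
f_2 = x + yz + y + z^{2} + 1, LT = x.
f_3 = xz + z, LT = xz.

S(f_1,f_2): lcm = x^{2}. S = xyz + xy + xz^{2} + y + z + 1.
  reduce S modulo (f_1, f_2, f_3):
  remainder y^{2}z^{2} + y^{2} + yz + z^{4} + z^{2} + z + 1 ≠ 0; add g_4 = y^{2}z^{2} + y^{2} + yz + z^{4} + z^{2} + z + 1 to the basis.

S(f_1,f_3): lcm = x^{2}z. S = yz + z^{2} + z.
  reduce S modulo (f_1, f_2, f_3, g_4):
  remainder yz + z^{2} + z ≠ 0; add g_5 = yz + z^{2} + z to the basis.

S(f_2,f_3): lcm = xz. S = yz^{2} + yz + z^{3}.
  reduce S modulo (f_1, f_2, f_3, g_4, g_5):
  remainder z ≠ 0; add g_6 = z to the basis.

S(f_3,g_4): lcm = xy^{2}z^{2}. S = xy^{2} + xyz + xz^{4} + xz^{2} + xz + x + y^{2}z^{2}.
  reduce S modulo (f_1, f_2, f_3, g_4, g_5, g_6):
  remainder y^{3} + y^{2} + y + 1 ≠ 0; add g_7 = y^{3} + y^{2} + y + 1 to the basis.

S(g_4,g_5): lcm = y^{2}z^{2}. S = y^{2} + yz^{3} + yz^{2} + yz + z^{4} + z^{2} + z + 1.
  reduce S modulo (f_1, f_2, f_3, g_4, g_5, g_6, g_7):
  remainder y^{2} + 1 ≠ 0; add g_8 = y^{2} + 1 to the basis.

The other S-polynomials (S(f_1,g_4), S(f_2,g_4), S(f_1,g_5), S(f_2,g_5), S(f_3,g_5), S(f_1,g_6), S(f_2,g_6), S(f_3,g_6), S(g_4,g_6), S(g_5,g_6), S(f_1,g_7), S(f_2,g_7), S(f_3,g_7), S(g_4,g_7), S(g_5,g_7), S(g_6,g_7), S(f_1,g_8), S(f_2,g_8), S(f_3,g_8), S(g_4,g_8), S(g_5,g_8), S(g_6,g_8), S(g_7,g_8)) all reduce to 0 modulo the current basis, so we have a Gröbner basis.
Inter-reduce: drop elements whose leading term is divisible by another's, tail-reduce, and make monic.
Reduced Gröbner basis: {x + y + 1, y^{2} + 1, z}.

Buchberger on the second generating set:
h_1 = x^{2} + xz + x + y + 1, LT = x^{2}.
h_2 = x^{2} + yz + z^{2} + z, LT = x^{2}.
h_3 = x^{2} + yz + z^{2} + 1, LT = x^{2}.

S(h_1,h_2): lcm = x^{2}. S = xz + x + yz + y + z^{2} + z + 1.
  reduce S modulo (h_1, h_2, h_3):
  remainder xz + x + yz + y + z^{2} + z + 1 ≠ 0; add k_4 = xz + x + yz + y + z^{2} + z + 1 to the basis.

S(h_1,h_3): lcm = x^{2}. S = xz + x + yz + y + z^{2}.
  reduce S modulo (h_1, h_2, h_3, k_4):
  remainder z + 1 ≠ 0; add k_5 = z + 1 to the basis.

S(h_1,k_4): lcm = x^{2}z. S = x^{2} + xyz + xy + x + yz + z.
  reduce S modulo (h_1, h_2, h_3, k_4, k_5):
  remainder x + y + 1 ≠ 0; add k_6 = x + y + 1 to the basis.

S(k_4,k_5): lcm = xz. S = yz + y + z^{2} + z + 1.
  reduce S modulo (h_1, h_2, h_3, k_4, k_5, k_6):
  remainder 1 ≠ 0; add k_7 = 1 to the basis.

The other S-polynomials (S(h_2,h_3), S(h_2,k_4), S(h_3,k_4), S(h_1,k_5), S(h_2,k_5), S(h_3,k_5), S(h_1,k_6), S(h_2,k_6), S(h_3,k_6), S(k_4,k_6), S(k_5,k_6), S(h_1,k_7), S(h_2,k_7), S(h_3,k_7), S(k_4,k_7), S(k_5,k_7), S(k_6,k_7)) all reduce to 0 modulo the current basis, so we have a Gröbner basis.
Inter-reduce: drop elements whose leading term is divisible by another's, tail-reduce, and make monic.
Reduced Gröbner basis: {1}.

These differ, so the ideals are not equal.

No, the ideals differ.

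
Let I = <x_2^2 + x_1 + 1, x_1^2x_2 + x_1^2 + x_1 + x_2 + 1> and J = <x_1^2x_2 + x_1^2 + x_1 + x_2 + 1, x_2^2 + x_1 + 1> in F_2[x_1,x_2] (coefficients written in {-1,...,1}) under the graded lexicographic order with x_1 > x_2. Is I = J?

Two ideals are equal iff their reduced Gröbner bases coincide (the reduced basis is unique for a fixed ordering).
Buchberger on the first generating set:
f_1 = x_2^2 + x_1 + 1, LT = x_2^2.
f_2 = x_1^2x_2 + x_1^2 + x_1 + x_2 + 1, LT = x_1^2x_2.

S(f_1,f_2): lcm = x_1^2x_2^2. S = x_1^3 + x_1^2x_2 + x_1^2 + x_1x_2 + x_2^2 + x_2.
  leading term x_1^3: no divisor's leading term divides it; move x_1^3 to the remainder.
  leading term x_1^2x_2: subtract (1)·f_2 from x_1^2x_2 + x_1^2 + x_1x_2 + x_2^2 + x_2 → x_1x_2 + x_2^2 + x_1 + 1
  leading term x_1x_2: no divisor's leading term divides it; move x_1x_2 to the remainder.
  leading term x_2^2: subtract (1)·f_1 from x_2^2 + x_1 + 1 → 0
  remainder x_1^3 + x_1x_2 ≠ 0; add g_3 = x_1^3 + x_1x_2 to the basis.

The other S-polynomials (S(f_1,g_3), S(f_2,g_3)) all reduce to 0 modulo the current basis, so we have a Gröbner basis.
Inter-reduce: drop elements whose leading term is divisible by another's, tail-reduce, and make monic.
Reduced Gröbner basis: {x_1^3 + x_1x_2, x_1^2x_2 + x_1^2 + x_1 + x_2 + 1, x_2^2 + x_1 + 1}.

Buchberger on the second generating set:
h_1 = x_1^2x_2 + x_1^2 + x_1 + x_2 + 1, LT = x_1^2x_2.
h_2 = x_2^2 + x_1 + 1, LT = x_2^2.

S(h_1,h_2): lcm = x_1^2x_2^2. S = x_1^3 + x_1^2x_2 + x_1^2 + x_1x_2 + x_2^2 + x_2.
  leading term x_1^3: no divisor's leading term divides it; move x_1^3 to the remainder.
  leading term x_1^2x_2: subtract (1)·h_1 from x_1^2x_2 + x_1^2 + x_1x_2 + x_2^2 + x_2 → x_1x_2 + x_2^2 + x_1 + 1
  leading term x_1x_2: no divisor's leading term divides it; move x_1x_2 to the remainder.
  leading term x_2^2: subtract (1)·h_2 from x_2^2 + x_1 + 1 → 0
  remainder x_1^3 + x_1x_2 ≠ 0; add k_3 = x_1^3 + x_1x_2 to the basis.

The other S-polynomials (S(h_1,k_3), S(h_2,k_3)) all reduce to 0 modulo the current basis, so we have a Gröbner basis.
Inter-reduce: drop elements whose leading term is divisible by another's, tail-reduce, and make monic.
Reduced Gröbner basis: {x_1^3 + x_1x_2, x_1^2x_2 + x_1^2 + x_1 + x_2 + 1, x_2^2 + x_1 + 1}.

These coincide, so the ideals are equal.

Yes, the ideals are equal.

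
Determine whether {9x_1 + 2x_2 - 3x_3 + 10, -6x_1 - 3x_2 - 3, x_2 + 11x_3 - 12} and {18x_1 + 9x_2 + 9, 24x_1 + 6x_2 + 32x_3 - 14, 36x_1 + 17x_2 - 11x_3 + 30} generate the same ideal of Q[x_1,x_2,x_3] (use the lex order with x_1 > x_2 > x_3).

Yes, the ideals are equal.

Since reduced Gröbner bases are canonical representatives of ideals under a given ordering, it suffices to compute and compare them.
Buchberger on the first generating set:
f_1 = 9x_1 + 2x_2 - 3x_3 + 10, LT = x_1.
f_2 = -6x_1 - 3x_2 - 3, LT = x_1.
f_3 = x_2 + 11x_3 - 12, LT = x_2.

S(f_1,f_2): lcm = x_1. S = -5/18x_2 - 1/3x_3 + 11/18.
  leading term x_2: subtract (-5/18)·f_3 from -5/18x_2 - 1/3x_3 + 11/18 → 49/18x_3 - 49/18
  leading term x_3: no divisor's leading term divides it; move 49/18x_3 to the remainder.
  leading term 1: no divisor's leading term divides it; move -49/18 to the remainder.
  remainder 49/18x_3 - 49/18 ≠ 0; add g_4 = 49/18x_3 - 49/18 to the basis.

The other S-polynomials (S(f_1,f_3), S(f_2,f_3), S(f_1,g_4), S(f_2,g_4), S(f_3,g_4)) all reduce to 0 modulo the current basis, so we have a Gröbner basis.
Inter-reduce: drop elements whose leading term is divisible by another's, tail-reduce, and make monic.
Reduced Gröbner basis: {x_1 + 1, x_2 - 1, x_3 - 1}.

Buchberger on the second generating set:
h_1 = 18x_1 + 9x_2 + 9, LT = x_1.
h_2 = 24x_1 + 6x_2 + 32x_3 - 14, LT = x_1.
h_3 = 36x_1 + 17x_2 - 11x_3 + 30, LT = x_1.

S(h_1,h_2): lcm = x_1. S = 1/4x_2 - 4/3x_3 + 13/12.
  leading term x_2: no divisor's leading term divides it; move 1/4x_2 to the remainder.
  leading term x_3: no divisor's leading term divides it; move -4/3x_3 to the remainder.
  leading term 1: no divisor's leading term divides it; move 13/12 to the remainder.
  remainder 1/4x_2 - 4/3x_3 + 13/12 ≠ 0; add k_4 = 1/4x_2 - 4/3x_3 + 13/12 to the basis.

S(h_1,h_3): lcm = x_1. S = 1/36x_2 + 11/36x_3 - 1/3.
  leading term x_2: subtract (1/9)·k_4 from 1/36x_2 + 11/36x_3 - 1/3 → 49/108x_3 - 49/108
  leading term x_3: no divisor's leading term divides it; move 49/108x_3 to the remainder.
  leading term 1: no divisor's leading term divides it; move -49/108 to the remainder.
  remainder 49/108x_3 - 49/108 ≠ 0; add k_5 = 49/108x_3 - 49/108 to the basis.

The other S-polynomials (S(h_2,h_3), S(h_1,k_4), S(h_2,k_4), S(h_3,k_4), S(h_1,k_5), S(h_2,k_5), S(h_3,k_5), S(k_4,k_5)) all reduce to 0 modulo the current basis, so we have a Gröbner basis.
Inter-reduce: drop elements whose leading term is divisible by another's, tail-reduce, and make monic.
Reduced Gröbner basis: {x_1 + 1, x_2 - 1, x_3 - 1}.

These coincide, so the ideals are equal.
The choice of monomial ordering does not affect the verdict — as long as both bases are computed under the same ordering, their equality decides ideal equality.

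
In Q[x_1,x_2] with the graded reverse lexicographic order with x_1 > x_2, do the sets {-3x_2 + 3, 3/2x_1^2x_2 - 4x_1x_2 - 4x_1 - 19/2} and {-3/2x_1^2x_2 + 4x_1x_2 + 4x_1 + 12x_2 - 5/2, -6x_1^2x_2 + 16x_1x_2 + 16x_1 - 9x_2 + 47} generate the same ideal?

Yes, the ideals are equal.

For a fixed monomial order, each ideal has a unique reduced Gröbner basis; comparing bases decides equality.
Buchberger on the first generating set:
f_1 = -3x_2 + 3, LT = x_2.
f_2 = 3/2x_1^2x_2 - 4x_1x_2 - 4x_1 - 19/2, LT = x_1^2x_2.

S(f_1,f_2): lcm = x_1^2x_2. S = -x_1^2 + 8/3x_1x_2 + 8/3x_1 + 19/3.
  reduce S modulo (f_1, f_2):
  remainder -x_1^2 + 16/3x_1 + 19/3 ≠ 0; add g_3 = -x_1^2 + 16/3x_1 + 19/3 to the basis.

The other S-polynomials (S(f_1,g_3), S(f_2,g_3)) all reduce to 0 modulo the current basis, so we have a Gröbner basis.
Inter-reduce: drop elements whose leading term is divisible by another's, tail-reduce, and make monic.
Reduced Gröbner basis: {x_1^2 - 16/3x_1 - 19/3, x_2 - 1}.

Buchberger on the second generating set:
h_1 = -3/2x_1^2x_2 + 4x_1x_2 + 4x_1 + 12x_2 - 5/2, LT = x_1^2x_2.
h_2 = -6x_1^2x_2 + 16x_1x_2 + 16x_1 - 9x_2 + 47, LT = x_1^2x_2.

S(h_1,h_2): lcm = x_1^2x_2. S = -19/2x_2 + 19/2.
  reduce S modulo (h_1, h_2):
  remainder -19/2x_2 + 19/2 ≠ 0; add k_3 = -19/2x_2 + 19/2 to the basis.

S(h_1,k_3): lcm = x_1^2x_2. S = x_1^2 - 8/3x_1x_2 - 8/3x_1 - 8x_2 + 5/3.
  reduce S modulo (h_1, h_2, k_3):
  remainder x_1^2 - 16/3x_1 - 19/3 ≠ 0; add k_4 = x_1^2 - 16/3x_1 - 19/3 to the basis.

The other S-polynomials (S(h_2,k_3), S(h_1,k_4), S(h_2,k_4), S(k_3,k_4)) all reduce to 0 modulo the current basis, so we have a Gröbner basis.
Inter-reduce: drop elements whose leading term is divisible by another's, tail-reduce, and make monic.
Reduced Gröbner basis: {x_1^2 - 16/3x_1 - 19/3, x_2 - 1}.

Same reduced basis, so the two generating sets span the same ideal.
The same test decides containment: I ⊆ J iff every generator of I reduces to 0 modulo a Gröbner basis of J.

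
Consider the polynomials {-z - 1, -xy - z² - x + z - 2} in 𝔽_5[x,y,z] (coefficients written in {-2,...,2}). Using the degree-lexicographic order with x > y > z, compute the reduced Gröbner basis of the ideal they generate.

f_1 = -z - 1, LT = z.
f_2 = -xy - z² - x + z - 2, LT = xy.

The S-polynomials (S(f_1,f_2)) all reduce to 0 modulo the current basis, so we have a Gröbner basis.

G = {xy + x - 1, z + 1}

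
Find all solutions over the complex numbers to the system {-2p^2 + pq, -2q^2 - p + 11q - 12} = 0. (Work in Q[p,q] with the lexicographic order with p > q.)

{(0, 3/2), (0, 4), (21/16 - sqrt(57)/16, 21/8 - sqrt(57)/8), (sqrt(57)/16 + 21/16, sqrt(57)/8 + 21/8)}

Compute a lex Gröbner basis by Buchberger's algorithm.
f_1 = -2p^2 + pq, LT = p^2.
f_2 = -p - 2q^2 + 11q - 12, LT = p.

S(f_1,f_2): lcm = p^2. S = -2pq^2 + 21/2pq - 12p.
  reduce S modulo (f_1, f_2):
  remainder 4q^4 - 43q^3 + 327/2q^2 - 258q + 144 ≠ 0; add h_3 = 4q^4 - 43q^3 + 327/2q^2 - 258q + 144 to the basis.

The other S-polynomials (S(f_1,h_3), S(f_2,h_3)) all reduce to 0 modulo the current basis, so we have a Gröbner basis.
Inter-reduce: drop elements whose leading term is divisible by another's, tail-reduce, and make monic.
Reduced Gröbner basis: {p + 2q^2 - 11q + 12, q^4 - 43/4q^3 + 327/8q^2 - 129/2q + 36}.

From the last basis element, q^4 - 43/4q^3 + 327/8q^2 - 129/2q + 36 = 0, so q takes values in {3/2, 4, 21/8 - sqrt(57)/8, sqrt(57)/8 + 21/8}. Each choice, substituted upward through the basis, yields the corresponding point(s) of the solution set.
  q = 3/2: the earlier basis element becomes p = 0, giving p = 0 — point (0, 3/2).
  q = 4: the earlier basis element becomes p = 0, giving p = 0 — point (0, 4).
  q = 21/8 - sqrt(57)/8: the earlier basis element becomes p - 21/16 + sqrt(57)/16 = 0, giving p = 21/16 - sqrt(57)/16 — point (21/16 - sqrt(57)/16, 21/8 - sqrt(57)/8).
  q = sqrt(57)/8 + 21/8: the earlier basis element becomes p - 21/16 - sqrt(57)/16 = 0, giving p = sqrt(57)/16 + 21/16 — point (sqrt(57)/16 + 21/16, sqrt(57)/8 + 21/8).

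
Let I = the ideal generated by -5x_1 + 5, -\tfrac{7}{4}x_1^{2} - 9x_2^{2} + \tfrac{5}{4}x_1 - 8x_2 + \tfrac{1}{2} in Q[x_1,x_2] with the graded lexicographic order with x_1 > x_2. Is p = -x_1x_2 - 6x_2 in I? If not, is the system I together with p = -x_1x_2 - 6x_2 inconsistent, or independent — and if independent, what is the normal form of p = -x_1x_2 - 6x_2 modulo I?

First compute the reduced Gröbner basis of I by Buchberger's algorithm.
f_1 = -5x_1 + 5, LT = x_1.
f_2 = -\tfrac{7}{4}x_1^{2} - 9x_2^{2} + \tfrac{5}{4}x_1 - 8x_2 + \tfrac{1}{2}, LT = x_1^{2}.

S(f_1,f_2): lcm = x_1^{2}. S = -\tfrac{36}{7}x_2^{2} - \tfrac{2}{7}x_1 - \tfrac{32}{7}x_2 + \tfrac{2}{7}.
  leading term x_2^{2}: no divisor's leading term divides it; move -\tfrac{36}{7}x_2^{2} to the remainder.
  leading term x_1: subtract (\tfrac{2}{35})·f_1 from -\tfrac{2}{7}x_1 - \tfrac{32}{7}x_2 + \tfrac{2}{7} → -\tfrac{32}{7}x_2
  leading term x_2: no divisor's leading term divides it; move -\tfrac{32}{7}x_2 to the remainder.
  remainder -\tfrac{36}{7}x_2^{2} - \tfrac{32}{7}x_2 ≠ 0; add h_3 = -\tfrac{36}{7}x_2^{2} - \tfrac{32}{7}x_2 to the basis.

The other S-polynomials (S(f_1,h_3), S(f_2,h_3)) all reduce to 0 modulo the current basis, so we have a Gröbner basis.
Inter-reduce: drop elements whose leading term is divisible by another's, tail-reduce, and make monic.
Reduced Gröbner basis: {x_2^{2} + \tfrac{8}{9}x_2, x_1 - 1}.
Label its elements g_1 = x_2^{2} + \tfrac{8}{9}x_2, g_2 = x_1 - 1.

Reduce p = -x_1x_2 - 6x_2 modulo G:
  leading term x_1x_2: subtract (-x_2)·g_2 from -x_1x_2 - 6x_2 → -7x_2
  leading term x_2: no divisor's leading term divides it; move -7x_2 to the remainder.
  normal form = -7x_2.
The normal form is nonzero, so p ∉ I. Since p minus its normal form lies in I, I + (p) = I + (r) where r = -7x_2; decide whether this ideal is the whole ring.
Run Buchberger on G together with r (pairs among the g_i already reduce to 0 since G is a Gröbner basis):
g_1 = x_2^{2} + \tfrac{8}{9}x_2, LT = x_2^{2}.
g_2 = x_1 - 1, LT = x_1.
r = -7x_2, LT = x_2.

The S-polynomials (S(g_1,g_2), S(g_1,r), S(g_2,r)) all reduce to 0 modulo the current basis, so we have a Gröbner basis.
Inter-reduce: drop elements whose leading term is divisible by another's, tail-reduce, and make monic.
Reduced Gröbner basis: {x_1 - 1, x_2}.
The reduced Gröbner basis of I + (p) is {x_1 - 1, x_2} ≠ {1}, a proper ideal, so the enlarged system stays consistent: p is independent of I, with normal form -7x_2.

-x_1x_2 - 6x_2 is independent of I; its normal form modulo I is -7x_2.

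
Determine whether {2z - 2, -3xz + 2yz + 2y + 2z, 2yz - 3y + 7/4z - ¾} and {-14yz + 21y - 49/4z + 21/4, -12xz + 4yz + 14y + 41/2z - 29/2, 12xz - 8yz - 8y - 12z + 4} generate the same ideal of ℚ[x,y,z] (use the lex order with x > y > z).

Yes, the ideals are equal.

Since reduced Gröbner bases are canonical representatives of ideals under a given ordering, it suffices to compute and compare them.
Buchberger on the first generating set:
f_1 = 2z - 2, LT = z.
f_2 = -3xz + 2yz + 2y + 2z, LT = xz.
f_3 = 2yz - 3y + 7/4z - ¾, LT = yz.

S(f_1,f_2): lcm = xz. S = -x + ⅔yz + ⅔y + ⅔z.
  reduce S modulo (f_1, f_2, f_3):
  remainder -x + 4/3y + ⅔ ≠ 0; add g_4 = -x + 4/3y + ⅔ to the basis.

S(f_1,f_3): lcm = yz. S = ½y - ⅞z + ⅜.
  reduce S modulo (f_1, f_2, f_3, g_4):
  remainder ½y - ½ ≠ 0; add g_5 = ½y - ½ to the basis.

The other S-polynomials (S(f_2,f_3), S(f_1,g_4), S(f_2,g_4), S(f_3,g_4), S(f_1,g_5), S(f_2,g_5), S(f_3,g_5), S(g_4,g_5)) all reduce to 0 modulo the current basis, so we have a Gröbner basis.
Inter-reduce: drop elements whose leading term is divisible by another's, tail-reduce, and make monic.
Reduced Gröbner basis: {x - 2, y - 1, z - 1}.

Buchberger on the second generating set:
h_1 = -14yz + 21y - 49/4z + 21/4, LT = yz.
h_2 = -12xz + 4yz + 14y + 41/2z - 29/2, LT = xz.
h_3 = 12xz - 8yz - 8y - 12z + 4, LT = xz.

S(h_1,h_2): lcm = xyz. S = -3/2xy + ⅞xz - ⅜x + ⅓y²z + 7/6y² + 41/24yz - 29/24y.
  reduce S modulo (h_1, h_2, h_3):
  remainder -3/2xy - ⅜x + 5/3y² + 5/2y - 5/12 ≠ 0; add k_4 = -3/2xy - ⅜x + 5/3y² + 5/2y - 5/12 to the basis.

S(h_1,h_3): lcm = xyz. S = -3/2xy + ⅞xz - ⅜x + ⅔y²z + ⅔y² + yz - ⅓y.
  reduce S modulo (h_1, h_2, h_3, k_4):
  remainder -½y + ⅞z - ⅜ ≠ 0; add k_5 = -½y + ⅞z - ⅜ to the basis.

S(h_2,h_3): lcm = xz. S = ⅓yz - ½y - 17/24z + ⅞.
  reduce S modulo (h_1, h_2, h_3, k_4, k_5):
  remainder -z + 1 ≠ 0; add k_6 = -z + 1 to the basis.

S(k_4,k_5): lcm = xy. S = 7/4xz - ½x - 10/9y² - 5/3y + 5/18.
  reduce S modulo (h_1, h_2, h_3, k_4, k_5, k_6):
  remainder -½x + 1 ≠ 0; add k_7 = -½x + 1 to the basis.

The other S-polynomials (S(h_1,k_4), S(h_2,k_4), S(h_3,k_4), S(h_1,k_5), S(h_2,k_5), S(h_3,k_5), S(h_1,k_6), S(h_2,k_6), S(h_3,k_6), S(k_4,k_6), S(k_5,k_6), S(h_1,k_7), S(h_2,k_7), S(h_3,k_7), S(k_4,k_7), S(k_5,k_7), S(k_6,k_7)) all reduce to 0 modulo the current basis, so we have a Gröbner basis.
Inter-reduce: drop elements whose leading term is divisible by another's, tail-reduce, and make monic.
Reduced Gröbner basis: {x - 2, y - 1, z - 1}.

These coincide, so the ideals are equal.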